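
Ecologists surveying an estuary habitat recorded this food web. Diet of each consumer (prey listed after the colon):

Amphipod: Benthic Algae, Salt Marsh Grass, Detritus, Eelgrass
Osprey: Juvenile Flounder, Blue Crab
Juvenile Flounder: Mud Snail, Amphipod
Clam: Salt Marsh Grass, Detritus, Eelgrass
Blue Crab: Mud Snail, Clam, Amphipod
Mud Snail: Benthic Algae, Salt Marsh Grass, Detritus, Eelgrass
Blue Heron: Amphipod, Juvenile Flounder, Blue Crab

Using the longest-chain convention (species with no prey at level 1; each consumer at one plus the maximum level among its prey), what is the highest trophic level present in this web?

4

Basal resources (level 1): Benthic Algae, Salt Marsh Grass, Detritus, Eelgrass.
Benthic Algae → Mud Snail → Blue Crab → Blue Heron gives Blue Heron level 4.
No species has a prey at level 4, so no species reaches level 5.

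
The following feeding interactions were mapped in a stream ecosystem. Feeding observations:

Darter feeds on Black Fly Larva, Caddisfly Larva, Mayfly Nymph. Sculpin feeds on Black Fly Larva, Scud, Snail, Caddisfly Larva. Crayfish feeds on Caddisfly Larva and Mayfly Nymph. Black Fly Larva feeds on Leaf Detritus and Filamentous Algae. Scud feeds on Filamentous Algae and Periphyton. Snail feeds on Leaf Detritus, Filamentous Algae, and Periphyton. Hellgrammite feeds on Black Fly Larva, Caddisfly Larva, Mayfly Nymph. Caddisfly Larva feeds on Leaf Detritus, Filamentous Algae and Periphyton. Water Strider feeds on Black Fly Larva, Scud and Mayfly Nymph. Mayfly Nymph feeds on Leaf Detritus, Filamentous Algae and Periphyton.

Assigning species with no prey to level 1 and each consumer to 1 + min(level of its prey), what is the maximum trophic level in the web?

3

Basal resources (level 1): Periphyton, Leaf Detritus, Filamentous Algae.
Following each consumer down to its lowest-level prey: Periphyton → Mayfly Nymph → Water Strider (levels 1 through 3).
All prey of Water Strider (Mayfly Nymph 2, Black Fly Larva 2, Scud 2) are at level 2 or above, so Water Strider is at level 1 + 2 = 3.
Every consumer has at least one prey at level 2 or below, so none exceeds level 3.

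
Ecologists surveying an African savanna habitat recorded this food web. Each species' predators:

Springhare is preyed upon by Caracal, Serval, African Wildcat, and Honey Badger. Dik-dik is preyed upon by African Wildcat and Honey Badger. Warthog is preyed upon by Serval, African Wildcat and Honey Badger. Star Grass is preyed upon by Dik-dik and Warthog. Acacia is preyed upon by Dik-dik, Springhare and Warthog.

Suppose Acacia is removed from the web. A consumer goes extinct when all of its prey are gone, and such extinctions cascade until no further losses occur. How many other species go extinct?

Remove Acacia.
Round 1: Springhare (all prey gone) → extinct.
Round 2: Caracal (all prey gone) → extinct.
No further losses. Total secondary extinctions: 2.

2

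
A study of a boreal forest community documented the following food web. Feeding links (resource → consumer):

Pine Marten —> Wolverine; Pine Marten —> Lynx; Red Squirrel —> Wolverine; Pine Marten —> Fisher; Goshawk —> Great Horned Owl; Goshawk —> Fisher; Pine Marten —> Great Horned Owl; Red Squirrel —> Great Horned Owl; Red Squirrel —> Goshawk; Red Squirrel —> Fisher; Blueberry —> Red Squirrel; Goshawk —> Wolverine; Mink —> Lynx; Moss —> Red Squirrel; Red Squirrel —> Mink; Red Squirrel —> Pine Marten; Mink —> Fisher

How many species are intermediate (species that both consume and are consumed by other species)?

4

Intermediate species (has both prey and predators): Red Squirrel, Pine Marten, Mink, Goshawk.
Count: 4.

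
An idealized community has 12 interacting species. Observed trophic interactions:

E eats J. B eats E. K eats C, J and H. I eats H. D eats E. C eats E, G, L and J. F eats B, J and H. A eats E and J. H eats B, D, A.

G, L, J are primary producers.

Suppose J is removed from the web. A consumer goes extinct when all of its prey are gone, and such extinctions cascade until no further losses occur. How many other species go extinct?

Remove J.
Round 1: E (all prey gone) → extinct.
Round 2: A (all prey gone), D (all prey gone), B (all prey gone) → extinct.
Round 3: H (all prey gone) → extinct.
Round 4: F (all prey gone), I (all prey gone) → extinct.
No further losses. Total secondary extinctions: 7.

7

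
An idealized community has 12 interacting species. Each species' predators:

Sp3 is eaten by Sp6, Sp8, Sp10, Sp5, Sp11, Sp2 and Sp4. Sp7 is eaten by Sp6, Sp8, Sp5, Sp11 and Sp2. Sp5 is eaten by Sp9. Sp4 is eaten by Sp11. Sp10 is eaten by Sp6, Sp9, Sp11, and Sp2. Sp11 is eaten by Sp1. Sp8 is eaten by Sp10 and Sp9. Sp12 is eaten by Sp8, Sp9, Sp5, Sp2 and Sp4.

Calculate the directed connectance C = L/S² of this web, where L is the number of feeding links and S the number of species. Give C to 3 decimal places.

C = 0.181

The web has S = 12 species and L = 26 feeding links.
C = L / S² = 26 / 144 = 0.1806 ≈ 0.181.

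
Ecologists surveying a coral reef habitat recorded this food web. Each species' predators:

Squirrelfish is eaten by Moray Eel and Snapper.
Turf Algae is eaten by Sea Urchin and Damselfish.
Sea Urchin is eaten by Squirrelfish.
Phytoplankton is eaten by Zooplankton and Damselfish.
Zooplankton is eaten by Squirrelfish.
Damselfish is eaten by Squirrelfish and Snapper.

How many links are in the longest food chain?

3 links

One longest chain: Turf Algae → Sea Urchin → Squirrelfish → Snapper.
It has 4 species and 3 links.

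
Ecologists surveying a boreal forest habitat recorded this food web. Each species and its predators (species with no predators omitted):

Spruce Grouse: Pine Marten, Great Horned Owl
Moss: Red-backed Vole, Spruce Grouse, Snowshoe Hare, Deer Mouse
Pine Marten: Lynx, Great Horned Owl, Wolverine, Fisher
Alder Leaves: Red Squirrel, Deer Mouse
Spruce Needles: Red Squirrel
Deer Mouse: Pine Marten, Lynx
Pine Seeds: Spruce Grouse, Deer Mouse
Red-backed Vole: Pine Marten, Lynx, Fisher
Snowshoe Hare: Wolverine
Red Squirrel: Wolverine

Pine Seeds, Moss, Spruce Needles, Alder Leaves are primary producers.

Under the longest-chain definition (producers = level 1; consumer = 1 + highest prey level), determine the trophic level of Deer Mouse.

Trophic level 2

Pine Seeds is a producer → level 1.
Deer Mouse eats Pine Seeds (level 1); other prey at levels: Moss 1, Alder Leaves 1 → level 2.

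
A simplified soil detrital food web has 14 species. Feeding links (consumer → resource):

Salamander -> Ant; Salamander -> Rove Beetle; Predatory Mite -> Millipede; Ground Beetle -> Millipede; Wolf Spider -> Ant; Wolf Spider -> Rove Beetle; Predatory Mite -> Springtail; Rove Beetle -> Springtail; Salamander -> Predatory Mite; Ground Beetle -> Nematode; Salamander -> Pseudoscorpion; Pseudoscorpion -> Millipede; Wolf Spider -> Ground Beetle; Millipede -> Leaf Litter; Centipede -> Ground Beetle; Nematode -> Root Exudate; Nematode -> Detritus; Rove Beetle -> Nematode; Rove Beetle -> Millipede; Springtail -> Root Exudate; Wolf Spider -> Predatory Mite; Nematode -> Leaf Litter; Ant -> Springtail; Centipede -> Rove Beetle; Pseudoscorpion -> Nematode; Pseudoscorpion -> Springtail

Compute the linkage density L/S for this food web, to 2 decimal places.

L/S = 1.86

There are L = 26 links among S = 14 species.
L/S = 26/14 = 1.8571 ≈ 1.86.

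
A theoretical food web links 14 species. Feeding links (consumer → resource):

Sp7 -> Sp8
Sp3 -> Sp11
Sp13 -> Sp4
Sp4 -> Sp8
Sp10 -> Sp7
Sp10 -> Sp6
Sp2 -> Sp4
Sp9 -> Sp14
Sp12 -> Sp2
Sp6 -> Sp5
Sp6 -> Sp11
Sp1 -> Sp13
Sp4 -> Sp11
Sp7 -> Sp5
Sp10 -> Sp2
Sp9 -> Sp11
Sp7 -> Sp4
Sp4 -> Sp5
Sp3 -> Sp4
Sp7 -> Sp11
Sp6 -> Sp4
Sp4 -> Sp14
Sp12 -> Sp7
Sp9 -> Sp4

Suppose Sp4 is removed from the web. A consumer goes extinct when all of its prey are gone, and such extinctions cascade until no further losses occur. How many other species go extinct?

Remove Sp4.
Round 1: Sp2 (all prey gone), Sp13 (all prey gone) → extinct.
Round 2: Sp1 (all prey gone) → extinct.
No further losses. Total secondary extinctions: 3.

3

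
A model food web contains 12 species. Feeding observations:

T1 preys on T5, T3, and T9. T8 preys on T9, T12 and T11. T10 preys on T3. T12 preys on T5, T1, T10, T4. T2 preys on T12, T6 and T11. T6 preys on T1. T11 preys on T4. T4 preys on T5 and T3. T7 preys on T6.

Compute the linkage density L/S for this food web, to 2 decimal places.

There are L = 19 links among S = 12 species.
L/S = 19/12 = 1.5833 ≈ 1.58.

L/S = 1.58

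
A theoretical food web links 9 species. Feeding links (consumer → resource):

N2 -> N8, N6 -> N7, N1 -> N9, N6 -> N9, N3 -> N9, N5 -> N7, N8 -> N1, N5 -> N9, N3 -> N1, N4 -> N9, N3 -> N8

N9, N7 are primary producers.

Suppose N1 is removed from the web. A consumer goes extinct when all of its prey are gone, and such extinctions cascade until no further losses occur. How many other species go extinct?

2

Remove N1.
Round 1: N8 (all prey gone) → extinct.
Round 2: N2 (all prey gone) → extinct.
No further losses. Total secondary extinctions: 2.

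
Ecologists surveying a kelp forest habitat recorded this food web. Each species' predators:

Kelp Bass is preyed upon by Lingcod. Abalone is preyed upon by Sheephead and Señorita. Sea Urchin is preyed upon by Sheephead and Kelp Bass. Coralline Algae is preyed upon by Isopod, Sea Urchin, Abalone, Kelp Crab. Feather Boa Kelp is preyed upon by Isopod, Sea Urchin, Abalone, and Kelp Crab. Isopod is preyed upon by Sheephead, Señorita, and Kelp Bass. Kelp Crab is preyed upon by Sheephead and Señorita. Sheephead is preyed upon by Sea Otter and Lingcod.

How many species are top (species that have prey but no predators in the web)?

3

Top species (has prey, but nothing eats it): Señorita, Sea Otter, Lingcod.
Count: 3.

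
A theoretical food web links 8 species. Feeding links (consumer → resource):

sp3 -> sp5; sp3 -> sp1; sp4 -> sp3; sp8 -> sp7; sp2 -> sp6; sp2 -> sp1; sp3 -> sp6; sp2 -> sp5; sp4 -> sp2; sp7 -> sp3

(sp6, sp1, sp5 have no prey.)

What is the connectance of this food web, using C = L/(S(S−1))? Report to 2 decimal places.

The web has S = 8 species and L = 10 feeding links.
C = L / (S(S−1)) = 10 / 56 = 0.1786 ≈ 0.18.

C = 0.18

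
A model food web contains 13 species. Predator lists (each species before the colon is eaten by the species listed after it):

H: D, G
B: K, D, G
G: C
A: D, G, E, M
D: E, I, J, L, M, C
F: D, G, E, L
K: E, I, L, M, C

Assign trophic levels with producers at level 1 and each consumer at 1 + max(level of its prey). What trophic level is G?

A is a producer → level 1.
G eats A (level 1); other prey at levels: H 1, F 1, B 1 → level 2.

Trophic level 2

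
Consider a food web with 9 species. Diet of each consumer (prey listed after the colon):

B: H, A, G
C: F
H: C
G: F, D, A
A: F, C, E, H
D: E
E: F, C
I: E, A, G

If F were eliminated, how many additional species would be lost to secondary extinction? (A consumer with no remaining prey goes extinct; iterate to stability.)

Remove F.
Round 1: C (all prey gone) → extinct.
Round 2: E (all prey gone), H (all prey gone) → extinct.
Round 3: D (all prey gone), A (all prey gone) → extinct.
Round 4: G (all prey gone) → extinct.
Round 5: I (all prey gone), B (all prey gone) → extinct.
No further losses. Total secondary extinctions: 8.

8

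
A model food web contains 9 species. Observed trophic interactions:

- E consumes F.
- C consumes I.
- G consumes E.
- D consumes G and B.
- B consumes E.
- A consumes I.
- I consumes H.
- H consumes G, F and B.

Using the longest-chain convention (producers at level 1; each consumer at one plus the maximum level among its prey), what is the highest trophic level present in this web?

Producers (level 1): F.
F → E → B → H → I → A gives A level 6.
No species has a prey at level 6, so no species reaches level 7.

6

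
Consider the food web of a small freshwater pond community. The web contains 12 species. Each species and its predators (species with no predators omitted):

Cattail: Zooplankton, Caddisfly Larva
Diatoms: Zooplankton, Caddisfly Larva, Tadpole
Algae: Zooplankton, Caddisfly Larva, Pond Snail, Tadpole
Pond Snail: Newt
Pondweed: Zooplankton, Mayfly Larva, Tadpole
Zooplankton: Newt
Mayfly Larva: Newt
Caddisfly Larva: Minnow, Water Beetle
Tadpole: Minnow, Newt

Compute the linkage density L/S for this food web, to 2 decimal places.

There are L = 19 links among S = 12 species.
L/S = 19/12 = 1.5833 ≈ 1.58.

L/S = 1.58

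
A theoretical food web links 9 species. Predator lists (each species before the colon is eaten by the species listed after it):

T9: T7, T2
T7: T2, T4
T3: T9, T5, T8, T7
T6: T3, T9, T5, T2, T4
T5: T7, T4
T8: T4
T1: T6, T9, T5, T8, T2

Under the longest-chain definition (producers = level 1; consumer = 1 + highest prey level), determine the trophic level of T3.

Trophic level 3

T1 is a producer → level 1.
T6 eats T1 → level 2.
T3 eats T6 → level 3.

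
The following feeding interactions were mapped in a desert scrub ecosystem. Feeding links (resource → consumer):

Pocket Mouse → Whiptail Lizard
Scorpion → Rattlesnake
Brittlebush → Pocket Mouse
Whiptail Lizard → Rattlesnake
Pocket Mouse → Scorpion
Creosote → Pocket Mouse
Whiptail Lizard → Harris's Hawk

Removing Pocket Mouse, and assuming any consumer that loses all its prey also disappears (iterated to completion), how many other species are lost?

4

Remove Pocket Mouse.
Round 1: Scorpion (all prey gone), Whiptail Lizard (all prey gone) → extinct.
Round 2: Rattlesnake (all prey gone), Harris's Hawk (all prey gone) → extinct.
No further losses. Total secondary extinctions: 4.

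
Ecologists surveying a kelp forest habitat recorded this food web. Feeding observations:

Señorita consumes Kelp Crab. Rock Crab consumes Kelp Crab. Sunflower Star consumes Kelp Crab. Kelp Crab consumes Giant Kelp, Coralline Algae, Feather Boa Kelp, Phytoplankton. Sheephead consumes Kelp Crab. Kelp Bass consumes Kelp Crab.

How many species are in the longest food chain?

One longest chain: Feather Boa Kelp → Kelp Crab → Sheephead.
It has 3 species and 2 links.

3 species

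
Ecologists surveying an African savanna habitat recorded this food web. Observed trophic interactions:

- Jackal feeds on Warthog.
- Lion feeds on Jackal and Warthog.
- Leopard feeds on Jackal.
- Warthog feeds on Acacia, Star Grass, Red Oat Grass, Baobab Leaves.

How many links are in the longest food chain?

One longest chain: Star Grass → Warthog → Jackal → Lion.
It has 4 species and 3 links.

3 links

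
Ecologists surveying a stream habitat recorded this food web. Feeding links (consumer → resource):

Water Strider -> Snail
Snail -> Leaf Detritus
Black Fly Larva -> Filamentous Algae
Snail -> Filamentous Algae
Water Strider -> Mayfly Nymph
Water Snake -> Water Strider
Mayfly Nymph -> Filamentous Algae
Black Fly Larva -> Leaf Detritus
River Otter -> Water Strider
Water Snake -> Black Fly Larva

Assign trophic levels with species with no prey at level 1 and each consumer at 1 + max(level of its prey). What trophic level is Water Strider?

Trophic level 3

Leaf Detritus has no prey (basal) → level 1.
Snail eats Leaf Detritus (level 1); other prey at levels: Filamentous Algae 1 → level 2.
Water Strider eats Snail (level 2); other prey at levels: Mayfly Nymph 2 → level 3.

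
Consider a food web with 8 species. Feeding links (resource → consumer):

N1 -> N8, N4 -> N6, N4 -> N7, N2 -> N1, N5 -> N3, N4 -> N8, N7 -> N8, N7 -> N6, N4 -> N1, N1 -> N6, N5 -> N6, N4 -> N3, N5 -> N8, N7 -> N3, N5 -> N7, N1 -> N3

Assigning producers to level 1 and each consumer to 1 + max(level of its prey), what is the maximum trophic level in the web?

3

Producers (level 1): N4, N2, N5.
N4 → N1 → N3 gives N3 level 3.
No species has a prey at level 3, so no species reaches level 4.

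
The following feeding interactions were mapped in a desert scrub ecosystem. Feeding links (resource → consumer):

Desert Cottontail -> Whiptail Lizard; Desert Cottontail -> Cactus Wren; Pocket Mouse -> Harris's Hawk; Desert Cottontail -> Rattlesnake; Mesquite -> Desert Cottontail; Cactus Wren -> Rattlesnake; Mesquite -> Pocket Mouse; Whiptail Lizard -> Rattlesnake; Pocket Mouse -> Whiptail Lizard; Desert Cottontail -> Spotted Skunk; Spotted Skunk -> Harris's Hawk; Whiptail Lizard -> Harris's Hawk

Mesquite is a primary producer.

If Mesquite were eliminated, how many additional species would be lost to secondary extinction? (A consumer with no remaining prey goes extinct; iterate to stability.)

Remove Mesquite.
Round 1: Pocket Mouse (all prey gone), Desert Cottontail (all prey gone) → extinct.
Round 2: Cactus Wren (all prey gone), Whiptail Lizard (all prey gone), Spotted Skunk (all prey gone) → extinct.
Round 3: Harris's Hawk (all prey gone), Rattlesnake (all prey gone) → extinct.
No further losses. Total secondary extinctions: 7.

7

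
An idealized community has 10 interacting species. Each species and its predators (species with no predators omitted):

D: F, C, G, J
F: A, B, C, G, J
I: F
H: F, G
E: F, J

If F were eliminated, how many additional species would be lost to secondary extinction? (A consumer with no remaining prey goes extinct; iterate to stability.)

2

Remove F.
Round 1: A (all prey gone), B (all prey gone) → extinct.
No further losses. Total secondary extinctions: 2.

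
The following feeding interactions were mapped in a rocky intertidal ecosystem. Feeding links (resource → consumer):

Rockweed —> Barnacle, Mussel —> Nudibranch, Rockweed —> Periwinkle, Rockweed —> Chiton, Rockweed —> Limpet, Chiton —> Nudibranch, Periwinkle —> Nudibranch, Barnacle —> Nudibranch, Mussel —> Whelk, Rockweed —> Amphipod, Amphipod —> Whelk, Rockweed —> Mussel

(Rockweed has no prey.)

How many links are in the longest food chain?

2 links

One longest chain: Rockweed → Amphipod → Whelk.
It has 3 species and 2 links.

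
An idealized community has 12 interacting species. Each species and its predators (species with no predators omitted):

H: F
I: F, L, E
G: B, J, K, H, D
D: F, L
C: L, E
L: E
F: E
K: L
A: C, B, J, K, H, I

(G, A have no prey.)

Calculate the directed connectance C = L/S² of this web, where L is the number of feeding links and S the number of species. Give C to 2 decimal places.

C = 0.15

The web has S = 12 species and L = 22 feeding links.
C = L / S² = 22 / 144 = 0.1528 ≈ 0.15.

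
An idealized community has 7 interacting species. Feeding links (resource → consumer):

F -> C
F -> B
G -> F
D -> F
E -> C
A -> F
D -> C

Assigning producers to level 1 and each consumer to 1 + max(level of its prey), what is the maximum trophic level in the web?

3

Producers (level 1): A, D, G, E.
A → F → B gives B level 3.
No species has a prey at level 3, so no species reaches level 4.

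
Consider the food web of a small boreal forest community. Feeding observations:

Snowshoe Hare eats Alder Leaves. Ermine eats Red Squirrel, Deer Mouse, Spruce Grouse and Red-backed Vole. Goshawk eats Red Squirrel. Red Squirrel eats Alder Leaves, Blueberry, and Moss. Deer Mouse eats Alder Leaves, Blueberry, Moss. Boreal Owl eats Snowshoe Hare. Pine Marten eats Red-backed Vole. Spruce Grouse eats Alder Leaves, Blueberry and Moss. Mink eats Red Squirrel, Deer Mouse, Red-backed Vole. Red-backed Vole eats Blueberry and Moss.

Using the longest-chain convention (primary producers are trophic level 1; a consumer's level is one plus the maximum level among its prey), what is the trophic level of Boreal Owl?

Trophic level 3

Alder Leaves is a producer → level 1.
Snowshoe Hare eats Alder Leaves → level 2.
Boreal Owl eats Snowshoe Hare → level 3.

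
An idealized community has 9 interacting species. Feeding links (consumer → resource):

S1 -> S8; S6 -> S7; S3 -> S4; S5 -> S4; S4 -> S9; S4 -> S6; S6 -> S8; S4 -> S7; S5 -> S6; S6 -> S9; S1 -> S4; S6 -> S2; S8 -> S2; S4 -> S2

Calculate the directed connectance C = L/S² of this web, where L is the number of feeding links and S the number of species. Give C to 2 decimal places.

The web has S = 9 species and L = 14 feeding links.
C = L / S² = 14 / 81 = 0.1728 ≈ 0.17.

C = 0.17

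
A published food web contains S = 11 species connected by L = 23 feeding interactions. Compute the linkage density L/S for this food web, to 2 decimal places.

L/S = 2.09

There are L = 23 links among S = 11 species.
L/S = 23/11 = 2.0909 ≈ 2.09.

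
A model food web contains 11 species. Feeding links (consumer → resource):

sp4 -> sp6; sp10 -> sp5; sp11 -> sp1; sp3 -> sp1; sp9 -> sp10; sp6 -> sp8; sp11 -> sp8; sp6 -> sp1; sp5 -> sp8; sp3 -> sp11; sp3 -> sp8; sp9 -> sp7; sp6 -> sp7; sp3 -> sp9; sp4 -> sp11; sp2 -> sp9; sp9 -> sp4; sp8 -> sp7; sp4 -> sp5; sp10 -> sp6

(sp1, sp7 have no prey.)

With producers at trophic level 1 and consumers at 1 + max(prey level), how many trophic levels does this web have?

Producers (level 1): sp1, sp7.
sp7 → sp8 → sp6 → sp10 → sp9 → sp3 gives sp3 level 6.
No species has a prey at level 6, so no species reaches level 7.

6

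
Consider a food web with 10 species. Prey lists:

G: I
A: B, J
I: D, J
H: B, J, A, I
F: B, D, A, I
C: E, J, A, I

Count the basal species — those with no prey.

Basal species (no prey listed): E, B, D, J.
Count: 4.

4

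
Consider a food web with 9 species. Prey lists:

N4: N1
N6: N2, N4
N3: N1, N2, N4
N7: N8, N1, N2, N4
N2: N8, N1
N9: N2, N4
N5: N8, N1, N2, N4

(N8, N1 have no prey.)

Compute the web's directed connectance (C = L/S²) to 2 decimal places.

C = 0.22

The web has S = 9 species and L = 18 feeding links.
C = L / S² = 18 / 81 = 0.2222 ≈ 0.22.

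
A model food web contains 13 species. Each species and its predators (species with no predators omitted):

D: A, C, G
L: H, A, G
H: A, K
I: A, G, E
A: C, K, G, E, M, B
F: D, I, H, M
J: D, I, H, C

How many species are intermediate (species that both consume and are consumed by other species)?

4

Intermediate species (has both prey and predators): D, I, H, A.
Count: 4.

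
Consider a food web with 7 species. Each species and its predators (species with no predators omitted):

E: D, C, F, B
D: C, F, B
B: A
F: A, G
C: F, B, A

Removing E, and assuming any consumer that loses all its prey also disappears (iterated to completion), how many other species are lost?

Remove E.
Round 1: D (all prey gone) → extinct.
Round 2: C (all prey gone) → extinct.
Round 3: F (all prey gone), B (all prey gone) → extinct.
Round 4: A (all prey gone), G (all prey gone) → extinct.
No further losses. Total secondary extinctions: 6.

6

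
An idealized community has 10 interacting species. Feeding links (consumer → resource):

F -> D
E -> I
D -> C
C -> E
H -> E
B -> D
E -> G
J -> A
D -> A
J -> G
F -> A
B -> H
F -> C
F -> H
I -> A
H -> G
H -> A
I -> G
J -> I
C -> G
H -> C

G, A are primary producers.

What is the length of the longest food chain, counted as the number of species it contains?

6 species

One longest chain: G → I → E → C → D → F.
It has 6 species and 5 links.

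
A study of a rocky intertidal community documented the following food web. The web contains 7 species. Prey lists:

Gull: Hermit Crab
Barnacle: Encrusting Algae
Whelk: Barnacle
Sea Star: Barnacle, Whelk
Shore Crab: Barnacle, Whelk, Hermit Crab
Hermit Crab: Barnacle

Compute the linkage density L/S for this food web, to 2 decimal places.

L/S = 1.29

There are L = 9 links among S = 7 species.
L/S = 9/7 = 1.2857 ≈ 1.29.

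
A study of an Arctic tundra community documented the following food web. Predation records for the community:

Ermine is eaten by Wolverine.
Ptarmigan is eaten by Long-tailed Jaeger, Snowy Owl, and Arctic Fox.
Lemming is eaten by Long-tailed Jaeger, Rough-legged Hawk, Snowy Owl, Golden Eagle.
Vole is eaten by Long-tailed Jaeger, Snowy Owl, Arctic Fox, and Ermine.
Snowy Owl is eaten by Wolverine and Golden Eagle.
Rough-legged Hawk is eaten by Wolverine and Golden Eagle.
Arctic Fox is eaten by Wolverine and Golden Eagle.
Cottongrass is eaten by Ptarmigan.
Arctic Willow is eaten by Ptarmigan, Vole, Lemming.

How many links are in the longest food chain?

One longest chain: Arctic Willow → Lemming → Rough-legged Hawk → Wolverine.
It has 4 species and 3 links.

3 links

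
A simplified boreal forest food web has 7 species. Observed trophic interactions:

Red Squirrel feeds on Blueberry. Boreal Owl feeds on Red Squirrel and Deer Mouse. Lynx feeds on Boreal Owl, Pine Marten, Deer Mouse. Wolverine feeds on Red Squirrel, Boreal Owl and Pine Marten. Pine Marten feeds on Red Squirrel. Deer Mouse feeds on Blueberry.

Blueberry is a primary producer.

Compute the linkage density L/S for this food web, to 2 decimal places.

There are L = 11 links among S = 7 species.
L/S = 11/7 = 1.5714 ≈ 1.57.

L/S = 1.57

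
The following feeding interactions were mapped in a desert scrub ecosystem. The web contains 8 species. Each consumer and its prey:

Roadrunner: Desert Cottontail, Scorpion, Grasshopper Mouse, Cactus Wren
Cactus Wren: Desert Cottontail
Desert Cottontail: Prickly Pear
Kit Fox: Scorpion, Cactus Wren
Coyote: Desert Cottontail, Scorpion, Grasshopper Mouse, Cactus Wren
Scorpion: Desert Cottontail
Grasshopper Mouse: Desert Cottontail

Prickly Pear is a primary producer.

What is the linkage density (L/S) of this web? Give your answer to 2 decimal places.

L/S = 1.75

There are L = 14 links among S = 8 species.
L/S = 14/8 = 1.7500 ≈ 1.75.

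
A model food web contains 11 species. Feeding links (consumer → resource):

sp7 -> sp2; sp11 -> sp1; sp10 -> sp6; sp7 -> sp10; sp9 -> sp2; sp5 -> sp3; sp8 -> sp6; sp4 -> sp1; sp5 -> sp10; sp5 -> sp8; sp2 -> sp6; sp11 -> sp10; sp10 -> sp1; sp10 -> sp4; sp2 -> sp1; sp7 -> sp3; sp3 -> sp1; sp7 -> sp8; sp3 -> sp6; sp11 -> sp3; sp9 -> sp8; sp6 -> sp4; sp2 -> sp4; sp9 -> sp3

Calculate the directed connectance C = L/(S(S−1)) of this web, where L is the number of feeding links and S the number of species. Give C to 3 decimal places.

The web has S = 11 species and L = 24 feeding links.
C = L / (S(S−1)) = 24 / 110 = 0.2182 ≈ 0.218.

C = 0.218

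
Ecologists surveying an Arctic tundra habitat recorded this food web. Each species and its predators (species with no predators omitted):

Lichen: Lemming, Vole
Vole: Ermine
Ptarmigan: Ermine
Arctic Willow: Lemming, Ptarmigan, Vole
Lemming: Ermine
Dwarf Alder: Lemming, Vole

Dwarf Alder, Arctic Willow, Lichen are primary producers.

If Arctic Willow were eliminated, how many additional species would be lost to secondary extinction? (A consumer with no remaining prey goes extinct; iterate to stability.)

1

Remove Arctic Willow.
Round 1: Ptarmigan (all prey gone) → extinct.
No further losses. Total secondary extinctions: 1.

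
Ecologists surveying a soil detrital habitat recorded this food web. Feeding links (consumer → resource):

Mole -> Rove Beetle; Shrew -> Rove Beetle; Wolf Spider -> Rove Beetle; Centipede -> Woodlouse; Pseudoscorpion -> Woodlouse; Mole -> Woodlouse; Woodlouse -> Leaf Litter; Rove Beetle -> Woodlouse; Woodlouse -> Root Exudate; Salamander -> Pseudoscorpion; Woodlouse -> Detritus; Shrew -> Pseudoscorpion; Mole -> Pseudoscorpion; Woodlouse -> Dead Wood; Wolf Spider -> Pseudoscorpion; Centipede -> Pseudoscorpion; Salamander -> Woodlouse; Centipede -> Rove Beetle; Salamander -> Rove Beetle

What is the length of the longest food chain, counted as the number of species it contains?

One longest chain: Dead Wood → Woodlouse → Rove Beetle → Centipede.
It has 4 species and 3 links.

4 species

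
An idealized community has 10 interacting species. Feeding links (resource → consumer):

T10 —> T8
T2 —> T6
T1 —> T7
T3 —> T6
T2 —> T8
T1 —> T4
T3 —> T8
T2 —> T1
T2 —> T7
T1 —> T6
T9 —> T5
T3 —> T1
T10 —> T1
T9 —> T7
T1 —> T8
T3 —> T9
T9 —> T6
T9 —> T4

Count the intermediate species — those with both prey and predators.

2

Intermediate species (has both prey and predators): T9, T1.
Count: 2.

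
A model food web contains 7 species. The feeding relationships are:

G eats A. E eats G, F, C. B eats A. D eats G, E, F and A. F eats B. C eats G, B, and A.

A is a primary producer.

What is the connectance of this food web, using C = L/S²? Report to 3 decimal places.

The web has S = 7 species and L = 13 feeding links.
C = L / S² = 13 / 49 = 0.2653 ≈ 0.265.

C = 0.265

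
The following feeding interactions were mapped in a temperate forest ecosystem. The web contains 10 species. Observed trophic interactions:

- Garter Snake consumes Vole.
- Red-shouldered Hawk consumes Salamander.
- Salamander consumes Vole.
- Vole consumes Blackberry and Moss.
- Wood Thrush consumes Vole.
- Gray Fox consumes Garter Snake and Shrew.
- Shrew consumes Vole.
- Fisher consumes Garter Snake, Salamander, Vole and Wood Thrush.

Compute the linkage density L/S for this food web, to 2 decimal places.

There are L = 13 links among S = 10 species.
L/S = 13/10 = 1.3000 ≈ 1.30.

L/S = 1.30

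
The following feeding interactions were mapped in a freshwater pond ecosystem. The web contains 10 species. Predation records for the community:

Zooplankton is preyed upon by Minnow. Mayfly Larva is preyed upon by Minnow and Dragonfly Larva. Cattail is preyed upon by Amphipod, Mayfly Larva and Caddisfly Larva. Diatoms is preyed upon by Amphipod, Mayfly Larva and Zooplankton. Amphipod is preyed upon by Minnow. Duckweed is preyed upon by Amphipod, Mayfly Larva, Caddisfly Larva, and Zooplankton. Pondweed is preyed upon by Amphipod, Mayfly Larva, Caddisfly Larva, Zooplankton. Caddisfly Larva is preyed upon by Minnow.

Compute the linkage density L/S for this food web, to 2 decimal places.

There are L = 19 links among S = 10 species.
L/S = 19/10 = 1.9000 ≈ 1.90.

L/S = 1.90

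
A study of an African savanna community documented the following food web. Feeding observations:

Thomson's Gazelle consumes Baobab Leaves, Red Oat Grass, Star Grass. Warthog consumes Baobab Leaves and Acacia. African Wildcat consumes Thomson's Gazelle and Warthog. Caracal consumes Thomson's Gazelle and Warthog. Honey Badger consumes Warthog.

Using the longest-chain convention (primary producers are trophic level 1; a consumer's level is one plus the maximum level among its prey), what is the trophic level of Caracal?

Baobab Leaves is a producer → level 1.
Warthog eats Baobab Leaves (level 1); other prey at levels: Acacia 1 → level 2.
Caracal eats Warthog (level 2); other prey at levels: Thomson's Gazelle 2 → level 3.

Trophic level 3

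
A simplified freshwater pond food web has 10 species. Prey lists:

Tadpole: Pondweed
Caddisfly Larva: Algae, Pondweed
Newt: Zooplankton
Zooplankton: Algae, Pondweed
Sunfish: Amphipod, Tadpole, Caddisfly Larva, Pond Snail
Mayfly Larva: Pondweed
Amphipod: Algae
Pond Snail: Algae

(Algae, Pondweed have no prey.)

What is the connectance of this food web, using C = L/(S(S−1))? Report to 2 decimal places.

The web has S = 10 species and L = 13 feeding links.
C = L / (S(S−1)) = 13 / 90 = 0.1444 ≈ 0.14.

C = 0.14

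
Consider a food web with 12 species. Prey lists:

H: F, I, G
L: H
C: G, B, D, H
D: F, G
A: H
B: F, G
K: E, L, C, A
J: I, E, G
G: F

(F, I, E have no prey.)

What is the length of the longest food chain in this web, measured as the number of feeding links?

4 links

One longest chain: F → G → H → L → K.
It has 5 species and 4 links.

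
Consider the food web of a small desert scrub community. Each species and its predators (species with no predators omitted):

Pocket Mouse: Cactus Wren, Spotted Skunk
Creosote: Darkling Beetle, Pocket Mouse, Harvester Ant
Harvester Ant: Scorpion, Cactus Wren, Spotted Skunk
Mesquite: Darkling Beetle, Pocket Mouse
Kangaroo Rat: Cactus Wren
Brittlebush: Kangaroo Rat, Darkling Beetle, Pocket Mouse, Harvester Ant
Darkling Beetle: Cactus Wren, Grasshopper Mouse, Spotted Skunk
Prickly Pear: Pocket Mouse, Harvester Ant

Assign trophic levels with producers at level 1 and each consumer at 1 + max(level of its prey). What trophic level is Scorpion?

Trophic level 3

Creosote is a producer → level 1.
Harvester Ant eats Creosote (level 1); other prey at levels: Brittlebush 1, Prickly Pear 1 → level 2.
Scorpion eats Harvester Ant → level 3.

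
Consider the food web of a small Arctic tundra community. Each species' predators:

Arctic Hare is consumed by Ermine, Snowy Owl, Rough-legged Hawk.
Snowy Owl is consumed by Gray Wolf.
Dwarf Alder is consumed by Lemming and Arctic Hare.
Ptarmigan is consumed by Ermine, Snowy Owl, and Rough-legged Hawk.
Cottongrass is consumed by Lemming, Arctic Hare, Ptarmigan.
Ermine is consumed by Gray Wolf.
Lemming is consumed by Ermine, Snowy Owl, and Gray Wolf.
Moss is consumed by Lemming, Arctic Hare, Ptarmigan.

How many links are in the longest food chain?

3 links

One longest chain: Moss → Lemming → Snowy Owl → Gray Wolf.
It has 4 species and 3 links.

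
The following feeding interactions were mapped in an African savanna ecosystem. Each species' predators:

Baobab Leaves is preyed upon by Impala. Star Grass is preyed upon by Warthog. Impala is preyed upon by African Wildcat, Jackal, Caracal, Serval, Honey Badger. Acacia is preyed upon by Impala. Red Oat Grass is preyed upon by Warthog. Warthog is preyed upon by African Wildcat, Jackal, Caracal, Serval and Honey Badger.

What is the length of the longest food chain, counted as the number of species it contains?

One longest chain: Red Oat Grass → Warthog → Serval.
It has 3 species and 2 links.

3 species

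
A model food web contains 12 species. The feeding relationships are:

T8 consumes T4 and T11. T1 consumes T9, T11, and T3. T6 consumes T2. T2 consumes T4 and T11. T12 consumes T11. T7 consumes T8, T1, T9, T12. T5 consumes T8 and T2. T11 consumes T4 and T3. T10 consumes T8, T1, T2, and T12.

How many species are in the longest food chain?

One longest chain: T4 → T11 → T2 → T10.
It has 4 species and 3 links.

4 species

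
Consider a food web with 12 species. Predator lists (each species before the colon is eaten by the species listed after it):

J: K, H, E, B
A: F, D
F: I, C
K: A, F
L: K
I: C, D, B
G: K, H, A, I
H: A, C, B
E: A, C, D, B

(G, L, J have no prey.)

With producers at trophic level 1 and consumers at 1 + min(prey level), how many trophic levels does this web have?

Producers (level 1): G, L, J.
Following each consumer down to its lowest-level prey: G → K → F (levels 1 through 3).
All prey of F (K 2, A 2) are at level 2 or above, so F is at level 1 + 2 = 3.
Every consumer has at least one prey at level 2 or below, so none exceeds level 3.

3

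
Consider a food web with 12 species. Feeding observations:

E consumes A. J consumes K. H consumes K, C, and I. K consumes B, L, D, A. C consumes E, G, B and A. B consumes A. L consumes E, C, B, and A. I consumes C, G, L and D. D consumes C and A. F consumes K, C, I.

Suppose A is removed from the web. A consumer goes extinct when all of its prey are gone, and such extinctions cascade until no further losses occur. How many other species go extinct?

2

Remove A.
Round 1: B (all prey gone), E (all prey gone) → extinct.
No further losses. Total secondary extinctions: 2.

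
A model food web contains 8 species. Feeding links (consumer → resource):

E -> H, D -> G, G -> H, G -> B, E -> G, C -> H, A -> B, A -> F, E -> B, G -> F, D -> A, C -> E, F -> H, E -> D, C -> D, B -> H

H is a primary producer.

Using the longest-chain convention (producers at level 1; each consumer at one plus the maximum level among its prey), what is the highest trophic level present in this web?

Producers (level 1): H.
H → F → A → D → E → C gives C level 6.
No species has a prey at level 6, so no species reaches level 7.

6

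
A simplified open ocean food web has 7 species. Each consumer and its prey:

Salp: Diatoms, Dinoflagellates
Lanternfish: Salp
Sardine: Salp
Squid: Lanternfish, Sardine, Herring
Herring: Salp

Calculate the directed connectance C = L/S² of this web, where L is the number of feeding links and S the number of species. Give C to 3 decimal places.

C = 0.163

The web has S = 7 species and L = 8 feeding links.
C = L / S² = 8 / 49 = 0.1633 ≈ 0.163.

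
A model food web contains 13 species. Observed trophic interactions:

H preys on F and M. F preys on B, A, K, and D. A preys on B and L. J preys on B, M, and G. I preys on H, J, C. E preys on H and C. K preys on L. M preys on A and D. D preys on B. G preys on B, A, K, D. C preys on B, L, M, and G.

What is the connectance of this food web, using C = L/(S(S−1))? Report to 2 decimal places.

The web has S = 13 species and L = 28 feeding links.
C = L / (S(S−1)) = 28 / 156 = 0.1795 ≈ 0.18.

C = 0.18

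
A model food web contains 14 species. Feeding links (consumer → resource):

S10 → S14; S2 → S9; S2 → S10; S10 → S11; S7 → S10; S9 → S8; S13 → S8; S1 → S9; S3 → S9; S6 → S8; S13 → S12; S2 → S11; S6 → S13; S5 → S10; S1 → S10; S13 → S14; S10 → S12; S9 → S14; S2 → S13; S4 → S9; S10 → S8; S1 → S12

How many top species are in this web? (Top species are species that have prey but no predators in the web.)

Top species (has prey, but nothing eats it): S6, S3, S4, S7, S1, S2, S5.
Count: 7.

7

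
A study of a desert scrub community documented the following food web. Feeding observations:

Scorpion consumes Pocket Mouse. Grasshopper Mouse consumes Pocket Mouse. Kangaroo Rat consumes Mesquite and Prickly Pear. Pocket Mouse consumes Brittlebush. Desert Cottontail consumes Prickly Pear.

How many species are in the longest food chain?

3 species

One longest chain: Brittlebush → Pocket Mouse → Grasshopper Mouse.
It has 3 species and 2 links.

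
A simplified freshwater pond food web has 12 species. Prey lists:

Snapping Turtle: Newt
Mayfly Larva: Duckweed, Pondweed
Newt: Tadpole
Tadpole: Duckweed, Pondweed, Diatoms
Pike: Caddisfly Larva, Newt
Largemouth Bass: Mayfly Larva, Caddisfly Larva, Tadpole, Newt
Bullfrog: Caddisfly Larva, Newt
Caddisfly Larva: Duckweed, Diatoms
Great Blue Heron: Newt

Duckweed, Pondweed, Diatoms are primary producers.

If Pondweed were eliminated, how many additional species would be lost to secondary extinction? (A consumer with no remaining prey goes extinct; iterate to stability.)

Remove Pondweed.
Every predator of it retains at least one other prey: Mayfly Larva still has Duckweed; Tadpole still has Duckweed, Diatoms.
No consumer loses all prey, so no secondary extinctions occur.

0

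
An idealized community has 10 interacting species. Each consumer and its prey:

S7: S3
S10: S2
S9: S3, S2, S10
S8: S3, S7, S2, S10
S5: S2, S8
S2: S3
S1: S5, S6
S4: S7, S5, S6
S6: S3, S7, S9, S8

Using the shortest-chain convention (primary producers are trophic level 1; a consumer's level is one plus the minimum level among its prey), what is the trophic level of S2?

Trophic level 2

S3 is a producer → level 1.
S2 eats S3 → level 2.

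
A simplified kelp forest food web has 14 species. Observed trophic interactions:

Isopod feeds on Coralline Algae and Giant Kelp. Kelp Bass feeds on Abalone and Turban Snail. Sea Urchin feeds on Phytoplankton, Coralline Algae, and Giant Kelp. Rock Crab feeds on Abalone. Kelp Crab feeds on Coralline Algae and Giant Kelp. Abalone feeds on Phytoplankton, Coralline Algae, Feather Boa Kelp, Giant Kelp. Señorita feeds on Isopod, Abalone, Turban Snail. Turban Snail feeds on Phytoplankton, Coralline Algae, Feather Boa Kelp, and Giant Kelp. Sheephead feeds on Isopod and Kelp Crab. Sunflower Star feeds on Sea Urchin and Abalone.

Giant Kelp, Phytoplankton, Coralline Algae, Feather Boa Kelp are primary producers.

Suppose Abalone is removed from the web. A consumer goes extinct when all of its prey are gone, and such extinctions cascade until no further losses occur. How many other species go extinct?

1

Remove Abalone.
Round 1: Rock Crab (all prey gone) → extinct.
No further losses. Total secondary extinctions: 1.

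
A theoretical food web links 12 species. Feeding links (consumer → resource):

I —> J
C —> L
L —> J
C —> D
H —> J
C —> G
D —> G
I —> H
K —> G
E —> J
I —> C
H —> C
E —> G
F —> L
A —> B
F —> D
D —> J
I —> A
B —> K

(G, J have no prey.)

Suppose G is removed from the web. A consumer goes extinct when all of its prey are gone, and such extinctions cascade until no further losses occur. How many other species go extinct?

3

Remove G.
Round 1: K (all prey gone) → extinct.
Round 2: B (all prey gone) → extinct.
Round 3: A (all prey gone) → extinct.
No further losses. Total secondary extinctions: 3.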